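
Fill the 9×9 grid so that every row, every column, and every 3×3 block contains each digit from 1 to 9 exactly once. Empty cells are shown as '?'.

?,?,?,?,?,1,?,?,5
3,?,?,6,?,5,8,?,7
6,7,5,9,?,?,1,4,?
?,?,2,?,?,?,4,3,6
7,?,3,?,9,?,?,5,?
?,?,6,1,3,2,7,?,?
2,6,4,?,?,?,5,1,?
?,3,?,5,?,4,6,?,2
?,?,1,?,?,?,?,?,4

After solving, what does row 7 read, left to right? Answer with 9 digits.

r2c3 = 9 (sole candidate).
r2c8 = 2 (sole candidate).
r3c9 = 3 (sole candidate).
r5c7 = 2 (sole candidate).
r1c3 = 8 (sole candidate).
r1c7 = 9 (sole candidate).
r1c8 = 6 (sole candidate).
r2c5 = 4 (sole candidate).
r3c6 = 8 (sole candidate).
r4c6 = 7 (sole candidate).
r5c6 = 6 (sole candidate).
r8c3 = 7 (sole candidate).
r9c7 = 3 (sole candidate).
r1c1 = 4 (sole candidate).
r1c2 = 2 (sole candidate).
r1c5 = 7 (sole candidate).
r2c2 = 1 (sole candidate).
r3c5 = 2 (sole candidate).
r4c4 = 8 (sole candidate).
r4c5 = 5 (sole candidate).
r5c4 = 4 (sole candidate).
r7c5 = 8: row 7 has {1,2,4,5,6}; col 5 has {2,3,4,5,7,9}; box has {4,5} → only 8 remains.
r7c9 = 9: row 7 has {1,2,4,5,6,8}; col 9 has {2,3,4,5,6,7}; box has {1,2,3,4,5,6} → only 9 remains.
r8c5 = 1 (sole candidate).
r8c8 = 8 (sole candidate).
r9c5 = 6 (sole candidate).
r9c6 = 9 (sole candidate).
r9c8 = 7 (sole candidate).
r1c4 = 3 (sole candidate).
r4c2 = 9 (sole candidate).
r5c2 = 8 (sole candidate).
r5c9 = 1 (sole candidate).
r6c1 = 5 (sole candidate).
r6c2 = 4 (sole candidate).
r6c8 = 9 (sole candidate).
r6c9 = 8 (sole candidate).
r7c4 = 7: row 7 has {1,2,4,5,6,8,9}; col 4 has {1,3,4,5,6,8,9}; box has {1,4,5,6,8,9} → only 7 remains.
r7c6 = 3: row 7 has {1,2,4,5,6,7,8,9}; col 6 has {1,2,4,5,6,7,8,9}; box has {1,4,5,6,7,8,9} → only 3 remains.

264783519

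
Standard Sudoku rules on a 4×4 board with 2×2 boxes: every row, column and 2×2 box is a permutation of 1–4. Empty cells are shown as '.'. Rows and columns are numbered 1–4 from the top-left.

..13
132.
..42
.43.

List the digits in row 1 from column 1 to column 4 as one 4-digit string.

row 1, column 2 = 2: row 1 has {1,3}; col 2 has {3,4}; box has {1,3} → only 2 remains.
row 2, column 4 = 4 (sole candidate).
row 3, column 1 = 3 (sole candidate).
row 3, column 2 = 1 (sole candidate).
row 4, column 1 = 2 (sole candidate).
row 4, column 4 = 1 (sole candidate).
row 1, column 1 = 4: row 1 has {1,2,3}; col 1 has {1,2,3}; box has {1,2,3} → only 4 remains.

4213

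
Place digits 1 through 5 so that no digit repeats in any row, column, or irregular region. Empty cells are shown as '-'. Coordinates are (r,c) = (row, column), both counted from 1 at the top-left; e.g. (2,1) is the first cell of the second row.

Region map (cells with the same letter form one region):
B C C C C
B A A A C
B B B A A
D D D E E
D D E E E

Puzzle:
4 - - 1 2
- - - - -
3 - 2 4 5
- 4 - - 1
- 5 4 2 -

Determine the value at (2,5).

4

(1,2) = 3: row 1 has {1,2,4}; col 2 has {4,5}; region has {1,2} → only 3 remains.
(1,3) = 5: row 1 has {1,2,3,4}; col 3 has {2,4}; region has {1,2,3} → only 5 remains.
(2,4) = 3: row 2 has {}; col 4 has {1,2,4}; region has {4,5} → only 3 remains.
(2,5) = 4: row 2 has {3}; col 5 has {1,2,5}; region has {1,2,3,5} → only 4 remains.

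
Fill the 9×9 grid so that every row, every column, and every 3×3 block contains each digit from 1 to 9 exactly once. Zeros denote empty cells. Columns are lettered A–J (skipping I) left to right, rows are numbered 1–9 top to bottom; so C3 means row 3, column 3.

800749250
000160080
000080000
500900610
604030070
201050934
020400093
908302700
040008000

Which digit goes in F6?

7

F5 = 1 (sole candidate).
E8 = 1 (sole candidate).
E7 = 7 (sole candidate).
E9 = 9 (sole candidate).
E4 = 2 (sole candidate).
J4 = 8 (sole candidate).
D5 = 8 (sole candidate).
G5 = 5 (sole candidate).
J5 = 2 (sole candidate).
D6 = 6 (sole candidate).
F6 = 7: row 6 has {1,2,3,4,5,6,9}; col 6 has {1,2,8,9}; box has {1,2,3,5,6,8,9} → only 7 remains.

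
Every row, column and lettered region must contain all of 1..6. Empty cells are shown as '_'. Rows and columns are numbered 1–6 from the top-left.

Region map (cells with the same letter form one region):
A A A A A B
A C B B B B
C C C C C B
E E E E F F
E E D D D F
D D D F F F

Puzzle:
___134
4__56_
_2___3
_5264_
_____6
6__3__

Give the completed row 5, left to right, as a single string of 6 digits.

row 1, column 2 = 6: row 1 has {1,3,4}; col 2 has {2,5}; region has {1,3,4} → only 6 remains.
row 1, column 3 = 5: row 1 has {1,3,4,6}; col 3 has {2}; region has {1,3,4,6} → only 5 remains.
row 2, column 3 = 1: row 2 has {4,5,6}; col 3 has {2,5}; region has {3,4,5,6} → only 1 remains.
row 2, column 6 = 2: row 2 has {1,4,5,6}; col 6 has {3,4,6}; region has {1,3,4,5,6} → only 2 remains.
row 3, column 4 = 4: row 3 has {2,3}; col 4 has {1,3,5,6}; region has {2} → only 4 remains.
row 4, column 6 = 1: row 4 has {2,4,5,6}; col 6 has {2,3,4,6}; region has {3,4,6} → only 1 remains.
row 5, column 4 = 2: row 5 has {6}; col 4 has {1,3,4,5,6}; region has {6} → only 2 remains.
row 6, column 3 = 4: row 6 has {3,6}; col 3 has {1,2,5}; region has {2,6} → only 4 remains.
row 6, column 6 = 5: row 6 has {3,4,6}; col 6 has {1,2,3,4,6}; region has {1,3,4,6} → only 5 remains.
row 1, column 1 = 2: row 1 has {1,3,4,5,6}; col 1 has {4,6}; region has {1,3,4,5,6} → only 2 remains.
row 2, column 2 = 3: row 2 has {1,2,4,5,6}; col 2 has {2,5,6}; region has {2,4} → only 3 remains.
row 3, column 3 = 6: row 3 has {2,3,4}; col 3 has {1,2,4,5}; region has {2,3,4} → only 6 remains.
row 4, column 1 = 3: row 4 has {1,2,4,5,6}; col 1 has {2,4,6}; region has {2,5,6} → only 3 remains.
row 5, column 1 = 1: row 5 has {2,6}; col 1 has {2,3,4,6}; region has {2,3,5,6} → only 1 remains.
row 5, column 2 = 4: row 5 has {1,2,6}; col 2 has {2,3,5,6}; region has {1,2,3,5,6} → only 4 remains.
row 5, column 3 = 3: row 5 has {1,2,4,6}; col 3 has {1,2,4,5,6}; region has {2,4,6} → only 3 remains.
row 5, column 5 = 5: row 5 has {1,2,3,4,6}; col 5 has {3,4,6}; region has {2,3,4,6} → only 5 remains.

143256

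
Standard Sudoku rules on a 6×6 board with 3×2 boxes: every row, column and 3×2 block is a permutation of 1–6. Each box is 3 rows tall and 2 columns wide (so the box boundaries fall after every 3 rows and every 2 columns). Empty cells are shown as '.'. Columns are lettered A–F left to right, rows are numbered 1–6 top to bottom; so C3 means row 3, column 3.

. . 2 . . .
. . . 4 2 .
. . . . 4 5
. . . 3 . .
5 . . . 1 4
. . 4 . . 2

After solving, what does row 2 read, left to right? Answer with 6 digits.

F4 = 6 (sole candidate).
C5 = 6 (sole candidate).
D5 = 2 (sole candidate).
E4 = 5 (sole candidate).
B5 = 3 (sole candidate).
E6 = 3 (sole candidate).
E1 = 6 (sole candidate).
C4 = 1 (sole candidate).
D6 = 5 (sole candidate).
D1 = 1 (sole candidate).
F1 = 3 (sole candidate).
F2 = 1: row 2 has {2,4}; col 6 has {2,3,4,5,6}; box has {2,3,4,5,6} → only 1 remains.
C3 = 3 (sole candidate).
D3 = 6 (sole candidate).
A1 = 4 (sole candidate).
B1 = 5 (sole candidate).
B2 = 6: row 2 has {1,2,4}; col 2 has {3,5}; box has {4,5} → only 6 remains.
C2 = 5: row 2 has {1,2,4,6}; col 3 has {1,2,3,4,6}; box has {1,2,3,4,6} → only 5 remains.
A4 = 2 (sole candidate).
B4 = 4 (sole candidate).
B6 = 1 (sole candidate).
A2 = 3: row 2 has {1,2,4,5,6}; col 1 has {2,4,5}; box has {4,5,6} → only 3 remains.

365421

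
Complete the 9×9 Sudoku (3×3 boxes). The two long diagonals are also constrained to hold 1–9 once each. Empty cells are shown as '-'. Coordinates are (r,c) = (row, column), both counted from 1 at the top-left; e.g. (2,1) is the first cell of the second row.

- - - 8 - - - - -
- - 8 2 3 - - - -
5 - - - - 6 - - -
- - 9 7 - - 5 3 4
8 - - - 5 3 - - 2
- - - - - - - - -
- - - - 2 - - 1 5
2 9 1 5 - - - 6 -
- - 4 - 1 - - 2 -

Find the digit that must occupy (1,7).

7

(2,6) = 5 (hidden single in row 2).
(1,8) = 5 (hidden single in row 1).
(9,2) = 5 (hidden single in row 9).
(6,3) = 5 (hidden single in row 6).
(7,2) = 8 (hidden single in column 2).
Singles propagation stalls before the target is settled. Branch on (2,2) (candidates {1,4}).
  Try (2,2) = 4: this forces (2,8)=7, (5,8)=9, (6,8)=8, (3,8)=4, (5,4)=4; then anti-diagonal has no cell left for 4 — contradiction.
So (2,2) = 1.
Singles propagation stalls before the target is settled. Branch on (4,1) (candidates {1,6}).
  Try (4,1) = 6: this forces (4,2)=2, (4,5)=8, (4,6)=1, (5,3)=7, (5,8)=9, (5,2)=4, (5,4)=6; then row 9 has no cell left for 6 — contradiction.
So (4,1) = 1.
(1,6) = 1 (hidden single in column 6).
Singles propagation stalls before the target is settled. Branch on (1,9) (candidates {3,6,7}).
  Try (1,9) = 6: this forces (2,1)=6; then box 7 has no cell left for 6 — contradiction.
  Try (1,9) = 7: this forces (2,8)=4, (2,1)=7; then box 7 has no cell left for 7 — contradiction.
So (1,9) = 3.
(8,7) = 3 (hidden single in row 8).
(9,4) = 3 (hidden single in row 9).
(7,1) = 3 (hidden single in row 7).
(6,2) = 3 (hidden single in row 6).
(3,3) = 3 (hidden single in row 3).
(6,6) = 2 (hidden single in row 6).
(4,6) = 8 (sole candidate).
(4,5) = 6 (sole candidate).
(4,2) = 2 (sole candidate).
(3,7) = 2 (hidden single in row 3).
(1,3) = 2 (hidden single in row 1).
(3,9) = 1 (hidden single in row 3).
(3,8) = 8 (hidden single in row 3).
(9,1) = 6 (hidden single in row 9).
(7,3) = 7 (sole candidate).
(2,8) = 4 (sole candidate).
(5,3) = 6 (sole candidate).
(6,4) = 1 (sole candidate).
(5,7) = 1 (hidden single in row 5).
(7,4) = 6 (hidden single in row 7).
(1,2) = 6 (hidden single in column 2).
(8,5) = 8 (hidden single in column 5).
(8,9) = 7 (sole candidate).
(8,6) = 4 (sole candidate).
(7,6) = 9 (sole candidate).
(7,7) = 4 (sole candidate).
(9,6) = 7 (sole candidate).
(1,1) = 9 (sole candidate).
(1,7) = 7: row 1 has {1,2,3,5,6,8,9}; col 7 has {1,2,3,4,5}; box has {1,2,3,4,5,8} → only 7 remains.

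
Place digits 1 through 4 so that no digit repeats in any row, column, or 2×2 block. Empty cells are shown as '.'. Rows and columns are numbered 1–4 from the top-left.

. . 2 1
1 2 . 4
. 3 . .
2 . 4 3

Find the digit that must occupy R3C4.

2

R1C2 = 4: row 1 has {1,2}; col 2 has {2,3}; box has {1,2} → only 4 remains.
R2C3 = 3: row 2 has {1,2,4}; col 3 has {2,4}; box has {1,2,4} → only 3 remains.
R3C1 = 4: row 3 has {3}; col 1 has {1,2}; box has {2,3} → only 4 remains.
R3C3 = 1: row 3 has {3,4}; col 3 has {2,3,4}; box has {3,4} → only 1 remains.
R3C4 = 2: row 3 has {1,3,4}; col 4 has {1,3,4}; box has {1,3,4} → only 2 remains.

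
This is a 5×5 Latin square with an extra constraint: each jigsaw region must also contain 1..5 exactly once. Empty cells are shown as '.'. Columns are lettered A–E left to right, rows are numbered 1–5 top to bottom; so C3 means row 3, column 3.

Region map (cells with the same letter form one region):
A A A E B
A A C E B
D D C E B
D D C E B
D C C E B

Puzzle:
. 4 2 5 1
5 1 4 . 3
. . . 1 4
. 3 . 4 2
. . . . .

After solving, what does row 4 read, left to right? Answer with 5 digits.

13542

A1 = 3: row 1 has {1,2,4,5}; col 1 has {5}; region has {1,2,4,5} → only 3 remains.
D2 = 2: row 2 has {1,3,4,5}; col 4 has {1,4,5}; region has {1,4,5} → only 2 remains.
A3 = 2: row 3 has {1,4}; col 1 has {3,5}; region has {3} → only 2 remains.
B3 = 5: row 3 has {1,2,4}; col 2 has {1,3,4}; region has {2,3} → only 5 remains.
C3 = 3: row 3 has {1,2,4,5}; col 3 has {2,4}; region has {4} → only 3 remains.
A4 = 1: row 4 has {2,3,4}; col 1 has {2,3,5}; region has {2,3,5} → only 1 remains.
C4 = 5: row 4 has {1,2,3,4}; col 3 has {2,3,4}; region has {3,4} → only 5 remains.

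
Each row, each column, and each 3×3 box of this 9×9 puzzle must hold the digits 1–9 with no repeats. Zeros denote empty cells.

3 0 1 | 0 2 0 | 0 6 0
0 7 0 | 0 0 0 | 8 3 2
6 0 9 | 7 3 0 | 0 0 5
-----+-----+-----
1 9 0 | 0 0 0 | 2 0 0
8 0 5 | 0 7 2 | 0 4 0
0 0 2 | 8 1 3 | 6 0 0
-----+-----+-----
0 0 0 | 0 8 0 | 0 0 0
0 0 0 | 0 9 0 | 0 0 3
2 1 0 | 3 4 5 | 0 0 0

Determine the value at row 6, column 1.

7

row 2, column 3 = 4: row 2 has {2,3,7,8}; col 3 has {1,2,5,9}; box has {1,3,6,7,9} → only 4 remains.
row 3, column 8 = 1: row 3 has {3,5,6,7,9}; col 8 has {3,4,6}; box has {2,3,5,6,8} → only 1 remains.
row 6, column 2 = 4: row 6 has {1,2,3,6,8}; col 2 has {1,7,9}; box has {1,2,5,8,9} → only 4 remains.
row 2, column 1 = 5: row 2 has {2,3,4,7,8}; col 1 has {1,2,3,6,8}; box has {1,3,4,6,7,9} → only 5 remains.
row 2, column 5 = 6: row 2 has {2,3,4,5,7,8}; col 5 has {1,2,3,4,7,8,9}; box has {2,3,7} → only 6 remains.
row 3, column 7 = 4: row 3 has {1,3,5,6,7,9}; col 7 has {2,6,8}; box has {1,2,3,5,6,8} → only 4 remains.
row 4, column 5 = 5: row 4 has {1,2,9}; col 5 has {1,2,3,4,6,7,8,9}; box has {1,2,3,7,8} → only 5 remains.
row 6, column 1 = 7: row 6 has {1,2,3,4,6,8}; col 1 has {1,2,3,5,6,8}; box has {1,2,4,5,8,9} → only 7 remains.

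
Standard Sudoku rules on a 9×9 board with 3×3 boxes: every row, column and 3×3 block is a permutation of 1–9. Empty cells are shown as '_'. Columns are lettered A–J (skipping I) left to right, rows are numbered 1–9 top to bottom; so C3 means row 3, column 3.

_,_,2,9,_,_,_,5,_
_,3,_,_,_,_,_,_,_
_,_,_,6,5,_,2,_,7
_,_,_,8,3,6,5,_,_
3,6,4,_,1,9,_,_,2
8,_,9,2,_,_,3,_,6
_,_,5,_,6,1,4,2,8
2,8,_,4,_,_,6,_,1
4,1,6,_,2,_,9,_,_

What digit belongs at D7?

3

A1 = 6: in row 1, 6 can only go here (every other open cell in that row sees a 6).
G1 = 1: in row 1, 1 can only go here (every other open cell in that row sees a 1).
G2 = 8: row 2 has {3}; col 7 has {1,2,3,4,5,6,9}; box has {1,2,5,7} → only 8 remains.
G5 = 7: row 5 has {1,2,3,4,6,9}; col 7 has {1,2,3,4,5,6,8,9}; box has {2,3,5,6} → only 7 remains.
H5 = 8: row 5 has {1,2,3,4,6,7,9}; col 8 has {2,5}; box has {2,3,5,6,7} → only 8 remains.
D5 = 5: row 5 has {1,2,3,4,6,7,8,9}; col 4 has {2,4,6,8,9}; box has {1,2,3,6,8,9} → only 5 remains.
F2 = 2: in row 2, 2 can only go here (every other open cell in that row sees a 2).
A2 = 5: in row 2, 5 can only go here (every other open cell in that row sees a 5).
H2 = 6: in row 2, 6 can only go here (every other open cell in that row sees a 6).
J2 = 9: in row 2, 9 can only go here (every other open cell in that row sees a 9).
J4 = 4: row 4 has {3,5,6,8}; col 9 has {1,2,6,7,8,9}; box has {2,3,5,6,7,8} → only 4 remains.
H6 = 1: row 6 has {2,3,6,8,9}; col 8 has {2,5,6,8}; box has {2,3,4,5,6,7,8} → only 1 remains.
J1 = 3: row 1 has {1,2,5,6,9}; col 9 has {1,2,4,6,7,8,9}; box has {1,2,5,6,7,8,9} → only 3 remains.
H3 = 4: row 3 has {2,5,6,7}; col 8 has {1,2,5,6,8}; box has {1,2,3,5,6,7,8,9} → only 4 remains.
H4 = 9: row 4 has {3,4,5,6,8}; col 8 has {1,2,4,5,6,8}; box has {1,2,3,4,5,6,7,8} → only 9 remains.
J9 = 5: row 9 has {1,2,4,6,9}; col 9 has {1,2,3,4,6,7,8,9}; box has {1,2,4,6,8,9} → only 5 remains.
B3 = 9: row 3 has {2,4,5,6,7}; col 2 has {1,3,6,8}; box has {2,3,5,6} → only 9 remains.
B7 = 7: row 7 has {1,2,4,5,6,8}; col 2 has {1,3,6,8,9}; box has {1,2,4,5,6,8} → only 7 remains.
D7 = 3: row 7 has {1,2,4,5,6,7,8}; col 4 has {2,4,5,6,8,9}; box has {1,2,4,6} → only 3 remains.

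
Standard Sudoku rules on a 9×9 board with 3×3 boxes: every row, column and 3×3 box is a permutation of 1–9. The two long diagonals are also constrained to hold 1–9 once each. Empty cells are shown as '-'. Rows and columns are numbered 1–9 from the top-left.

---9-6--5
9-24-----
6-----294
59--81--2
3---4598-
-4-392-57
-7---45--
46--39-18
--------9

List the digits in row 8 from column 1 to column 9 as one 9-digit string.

R2C8 = 7 (sole candidate).
R8C3 = 5: row 8 has {1,3,4,6,8,9}; col 3 has {2}; box has {4,6,7} → only 5 remains.
R8C7 = 7: row 8 has {1,3,4,5,6,8,9}; col 7 has {2,5,9}; box has {1,5,8,9} → only 7 remains.
R9C1 = 8 (sole candidate).
R9C6 = 7 (sole candidate).
R1C1 = 7 (sole candidate).
R1C8 = 3 (sole candidate).
R4C4 = 6 (sole candidate).
R4C8 = 4 (sole candidate).
R5C4 = 7 (sole candidate).
R6C1 = 1 (sole candidate).
R6C7 = 6 (sole candidate).
R7C1 = 2 (sole candidate).
R7C3 = 9 (sole candidate).
R7C8 = 6 (sole candidate).
R7C9 = 3 (sole candidate).
R8C4 = 2: row 8 has {1,3,4,5,6,7,8,9}; col 4 has {3,4,6,7,9}; box has {3,4,7,9} → only 2 remains.

465239718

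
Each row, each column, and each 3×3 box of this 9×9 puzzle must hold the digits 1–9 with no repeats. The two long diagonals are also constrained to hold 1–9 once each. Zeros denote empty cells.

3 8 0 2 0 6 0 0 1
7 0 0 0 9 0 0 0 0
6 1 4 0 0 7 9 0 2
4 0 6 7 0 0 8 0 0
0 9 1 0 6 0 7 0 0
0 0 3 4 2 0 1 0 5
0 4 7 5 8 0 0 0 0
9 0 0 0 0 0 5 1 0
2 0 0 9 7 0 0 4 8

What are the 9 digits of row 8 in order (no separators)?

938642517

R1C7 = 4 (sole candidate).
R6C1 = 8 (sole candidate).
R6C2 = 7 (sole candidate).
R6C6 = 9 (sole candidate).
R6C8 = 6 (sole candidate).
R7C1 = 1 (sole candidate).
R7C7 = 2 (sole candidate).
R8C2 = 3: row 8 has {1,5,9}; col 2 has {1,4,7,8,9}; box has {1,2,4,7,9}; anti-diagonal has {1,2,4,6,7,9} → only 3 remains.
R8C3 = 8: row 8 has {1,3,5,9}; col 3 has {1,3,4,6,7}; box has {1,2,3,4,7,9} → only 8 remains.
R8C4 = 6: row 8 has {1,3,5,8,9}; col 4 has {2,4,5,7,9}; box has {5,7,8,9} → only 6 remains.
R8C5 = 4: row 8 has {1,3,5,6,8,9}; col 5 has {2,6,7,8,9}; box has {5,6,7,8,9} → only 4 remains.
R8C6 = 2: row 8 has {1,3,4,5,6,8,9}; col 6 has {6,7,9}; box has {4,5,6,7,8,9} → only 2 remains.
R8C9 = 7: row 8 has {1,2,3,4,5,6,8,9}; col 9 has {1,2,5,8}; box has {1,2,4,5,8} → only 7 remains.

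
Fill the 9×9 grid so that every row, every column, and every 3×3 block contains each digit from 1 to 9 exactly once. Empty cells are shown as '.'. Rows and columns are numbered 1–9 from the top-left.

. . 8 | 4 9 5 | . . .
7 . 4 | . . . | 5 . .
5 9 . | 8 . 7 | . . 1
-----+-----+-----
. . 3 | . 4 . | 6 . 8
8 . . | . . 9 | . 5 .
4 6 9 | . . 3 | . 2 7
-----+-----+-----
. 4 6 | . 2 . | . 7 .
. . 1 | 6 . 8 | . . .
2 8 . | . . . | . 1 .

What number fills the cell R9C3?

5

R3C3 = 2 (sole candidate).
R4C1 = 1 (sole candidate).
R4C6 = 2 (sole candidate).
R4C8 = 9 (sole candidate).
R5C3 = 7 (sole candidate).
R5C4 = 1 (sole candidate).
R5C5 = 6 (sole candidate).
R6C4 = 5 (sole candidate).
R6C5 = 8 (sole candidate).
R6C7 = 1 (sole candidate).
R7C6 = 1 (sole candidate).
R9C3 = 5: row 9 has {1,2,8}; col 3 has {1,2,3,4,6,7,8,9}; box has {1,2,4,6,8} → only 5 remains.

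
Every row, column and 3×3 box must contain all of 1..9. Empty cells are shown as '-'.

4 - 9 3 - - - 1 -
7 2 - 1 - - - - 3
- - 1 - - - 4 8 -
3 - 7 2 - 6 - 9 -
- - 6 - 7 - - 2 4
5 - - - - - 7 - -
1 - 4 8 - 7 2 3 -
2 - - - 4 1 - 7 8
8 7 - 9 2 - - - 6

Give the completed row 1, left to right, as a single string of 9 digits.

459382617

r3c1 = 6 (sole candidate).
r5c1 = 9 (sole candidate).
r5c4 = 5 (sole candidate).
r6c4 = 4 (sole candidate).
r6c8 = 6 (sole candidate).
r6c9 = 1 (sole candidate).
r8c4 = 6 (sole candidate).
r2c8 = 5 (sole candidate).
r3c4 = 7 (sole candidate).
r4c9 = 5 (sole candidate).
r6c2 = 8 (sole candidate).
r6c3 = 2 (sole candidate).
r7c5 = 5 (sole candidate).
r7c9 = 9 (sole candidate).
r8c7 = 5 (sole candidate).
r9c6 = 3 (sole candidate).
r9c7 = 1 (sole candidate).
r9c8 = 4 (sole candidate).
r1c2 = 5: row 1 has {1,3,4,9}; col 2 has {2,7,8}; box has {1,2,4,6,7,9} → only 5 remains.
r1c7 = 6: row 1 has {1,3,4,5,9}; col 7 has {1,2,4,5,7}; box has {1,3,4,5,8} → only 6 remains.
r2c3 = 8 (sole candidate).
r2c7 = 9 (sole candidate).
r3c2 = 3 (sole candidate).
r3c5 = 9 (sole candidate).
r3c9 = 2 (sole candidate).
r4c7 = 8 (sole candidate).
r5c2 = 1 (sole candidate).
r5c6 = 8 (sole candidate).
r5c7 = 3 (sole candidate).
r6c5 = 3 (sole candidate).
r6c6 = 9 (sole candidate).
r7c2 = 6 (sole candidate).
r8c2 = 9 (sole candidate).
r8c3 = 3 (sole candidate).
r9c3 = 5 (sole candidate).
r1c5 = 8: row 1 has {1,3,4,5,6,9}; col 5 has {2,3,4,5,7,9}; box has {1,3,7,9} → only 8 remains.
r1c6 = 2: row 1 has {1,3,4,5,6,8,9}; col 6 has {1,3,6,7,8,9}; box has {1,3,7,8,9} → only 2 remains.
r1c9 = 7: row 1 has {1,2,3,4,5,6,8,9}; col 9 has {1,2,3,4,5,6,8,9}; box has {1,2,3,4,5,6,8,9} → only 7 remains.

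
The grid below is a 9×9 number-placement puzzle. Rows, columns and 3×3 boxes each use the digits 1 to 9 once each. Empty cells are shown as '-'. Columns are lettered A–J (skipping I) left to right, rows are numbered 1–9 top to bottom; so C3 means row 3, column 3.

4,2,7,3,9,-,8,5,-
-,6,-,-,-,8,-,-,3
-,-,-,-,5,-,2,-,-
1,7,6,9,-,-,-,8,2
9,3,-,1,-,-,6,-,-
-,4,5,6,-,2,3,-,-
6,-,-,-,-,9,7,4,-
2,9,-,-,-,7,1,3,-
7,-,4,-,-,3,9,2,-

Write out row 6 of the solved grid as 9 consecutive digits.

845672319

A2 = 5 (sole candidate).
G2 = 4 (sole candidate).
G4 = 5 (sole candidate).
H5 = 7 (sole candidate).
J5 = 4 (sole candidate).
A6 = 8: row 6 has {2,3,4,5,6}; col 1 has {1,2,4,5,6,7,9}; box has {1,3,4,5,6,7,9} → only 8 remains.
E6 = 7: row 6 has {2,3,4,5,6,8}; col 5 has {5,9}; box has {1,2,6,9} → only 7 remains.
C8 = 8 (sole candidate).
A3 = 3 (sole candidate).
F4 = 4 (sole candidate).
C5 = 2 (sole candidate).
E5 = 8 (sole candidate).
F5 = 5 (sole candidate).
E4 = 3 (sole candidate).
D2 = 7 (hidden single in row 2).
D3 = 4 (sole candidate).
D8 = 5 (sole candidate).
J8 = 6 (sole candidate).
D9 = 8 (sole candidate).
J9 = 5 (sole candidate).
J1 = 1 (sole candidate).
H2 = 9 (sole candidate).
H3 = 6 (sole candidate).
J3 = 7 (sole candidate).
H6 = 1: row 6 has {2,3,4,5,6,7,8}; col 8 has {2,3,4,5,6,7,8,9}; box has {2,3,4,5,6,7,8} → only 1 remains.
J6 = 9: row 6 has {1,2,3,4,5,6,7,8}; col 9 has {1,2,3,4,5,6,7}; box has {1,2,3,4,5,6,7,8} → only 9 remains.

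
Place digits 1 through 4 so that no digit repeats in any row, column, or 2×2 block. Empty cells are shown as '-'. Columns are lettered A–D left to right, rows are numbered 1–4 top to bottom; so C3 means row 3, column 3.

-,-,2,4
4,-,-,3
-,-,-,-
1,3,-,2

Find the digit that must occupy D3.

A1 = 3 (sole candidate).
B1 = 1 (sole candidate).
B2 = 2 (sole candidate).
C2 = 1 (sole candidate).
A3 = 2 (sole candidate).
B3 = 4 (sole candidate).
C3 = 3 (sole candidate).
D3 = 1: row 3 has {2,3,4}; col 4 has {2,3,4}; box has {2,3} → only 1 remains.

1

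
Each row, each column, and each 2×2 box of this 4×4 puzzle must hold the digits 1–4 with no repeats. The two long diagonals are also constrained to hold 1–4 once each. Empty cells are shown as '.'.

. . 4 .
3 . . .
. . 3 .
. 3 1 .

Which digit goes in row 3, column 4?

row 2, column 3 = 2 (sole candidate).
row 2, column 4 = 1 (sole candidate).
row 4, column 1 = 4 (sole candidate).
row 4, column 4 = 2 (sole candidate).
row 1, column 1 = 1 (sole candidate).
row 1, column 2 = 2 (sole candidate).
row 1, column 4 = 3 (sole candidate).
row 2, column 2 = 4 (sole candidate).
row 3, column 1 = 2 (sole candidate).
row 3, column 2 = 1 (sole candidate).
row 3, column 4 = 4: row 3 has {1,2,3}; col 4 has {1,2,3}; box has {1,2,3} → only 4 remains.

4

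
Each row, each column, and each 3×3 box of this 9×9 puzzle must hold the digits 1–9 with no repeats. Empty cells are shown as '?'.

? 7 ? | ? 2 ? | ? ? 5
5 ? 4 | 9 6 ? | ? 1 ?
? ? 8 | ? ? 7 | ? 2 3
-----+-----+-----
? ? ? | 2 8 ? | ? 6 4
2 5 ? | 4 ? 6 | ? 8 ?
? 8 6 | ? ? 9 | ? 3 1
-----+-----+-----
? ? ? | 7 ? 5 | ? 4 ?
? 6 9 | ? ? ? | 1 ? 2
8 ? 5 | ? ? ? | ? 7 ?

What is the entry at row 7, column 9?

6

row 1, column 8 = 9 (sole candidate).
row 6, column 4 = 5 (sole candidate).
row 6, column 5 = 7 (sole candidate).
row 6, column 7 = 2 (sole candidate).
row 8, column 8 = 5 (sole candidate).
row 3, column 4 = 1 (sole candidate).
row 6, column 1 = 4 (sole candidate).
row 3, column 2 = 9 (sole candidate).
row 3, column 1 = 6 (sole candidate).
row 3, column 7 = 4 (sole candidate).
row 3, column 5 = 5 (sole candidate).
row 1, column 6 = 4 (hidden single in row 1).
row 1, column 7 = 6 (hidden single in row 1).
row 1, column 4 = 8 (hidden single in row 1).
row 2, column 6 = 3 (sole candidate).
row 4, column 6 = 1 (sole candidate).
row 5, column 5 = 3 (sole candidate).
row 8, column 4 = 3 (sole candidate).
row 8, column 5 = 4 (sole candidate).
row 8, column 6 = 8 (sole candidate).
row 9, column 4 = 6 (sole candidate).
row 9, column 6 = 2 (sole candidate).
row 9, column 9 = 9 (sole candidate).
row 2, column 2 = 2 (sole candidate).
row 4, column 2 = 3 (sole candidate).
row 4, column 3 = 7 (sole candidate).
row 5, column 3 = 1 (sole candidate).
row 5, column 9 = 7 (sole candidate).
row 7, column 2 = 1 (sole candidate).
row 7, column 5 = 9 (sole candidate).
row 8, column 1 = 7 (sole candidate).
row 9, column 2 = 4 (sole candidate).
row 9, column 5 = 1 (sole candidate).
row 9, column 7 = 3 (sole candidate).
row 1, column 3 = 3 (sole candidate).
row 2, column 9 = 8 (sole candidate).
row 4, column 1 = 9 (sole candidate).
row 4, column 7 = 5 (sole candidate).
row 5, column 7 = 9 (sole candidate).
row 7, column 1 = 3 (sole candidate).
row 7, column 3 = 2 (sole candidate).
row 7, column 7 = 8 (sole candidate).
row 7, column 9 = 6: row 7 has {1,2,3,4,5,7,8,9}; col 9 has {1,2,3,4,5,7,8,9}; box has {1,2,3,4,5,7,8,9} → only 6 remains.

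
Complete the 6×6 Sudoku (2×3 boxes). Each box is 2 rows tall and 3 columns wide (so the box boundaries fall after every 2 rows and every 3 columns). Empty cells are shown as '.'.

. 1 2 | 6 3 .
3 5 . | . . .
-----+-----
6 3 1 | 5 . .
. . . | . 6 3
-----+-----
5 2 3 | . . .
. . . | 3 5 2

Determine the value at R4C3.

R1C1 = 4: row 1 has {1,2,3,6}; col 1 has {3,5,6}; box has {1,2,3,5} → only 4 remains.
R1C6 = 5: row 1 has {1,2,3,4,6}; col 6 has {2,3}; box has {3,6} → only 5 remains.
R2C3 = 6: row 2 has {3,5}; col 3 has {1,2,3}; box has {1,2,3,4,5} → only 6 remains.
R3C6 = 4: row 3 has {1,3,5,6}; col 6 has {2,3,5}; box has {3,5,6} → only 4 remains.
R4C1 = 2: row 4 has {3,6}; col 1 has {3,4,5,6}; box has {1,3,6} → only 2 remains.
R4C2 = 4: row 4 has {2,3,6}; col 2 has {1,2,3,5}; box has {1,2,3,6} → only 4 remains.
R4C3 = 5: row 4 has {2,3,4,6}; col 3 has {1,2,3,6}; box has {1,2,3,4,6} → only 5 remains.

5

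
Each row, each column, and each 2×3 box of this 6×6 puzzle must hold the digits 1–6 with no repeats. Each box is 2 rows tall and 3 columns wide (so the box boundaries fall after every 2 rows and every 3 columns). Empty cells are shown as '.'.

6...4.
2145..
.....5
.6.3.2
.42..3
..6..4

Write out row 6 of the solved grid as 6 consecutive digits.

536124

r1c6 = 1: row 1 has {4,6}; col 6 has {2,3,4,5}; box has {4,5} → only 1 remains.
r2c6 = 6: row 2 has {1,2,4,5}; col 6 has {1,2,3,4,5}; box has {1,4,5} → only 6 remains.
r4c5 = 1: row 4 has {2,3,6}; col 5 has {4}; box has {2,3,5} → only 1 remains.
r1c4 = 2: row 1 has {1,4,6}; col 4 has {3,5}; box has {1,4,5,6} → only 2 remains.
r2c5 = 3: row 2 has {1,2,4,5,6}; col 5 has {1,4}; box has {1,2,4,5,6} → only 3 remains.
r3c5 = 6: row 3 has {5}; col 5 has {1,3,4}; box has {1,2,3,5} → only 6 remains.
r4c3 = 5: row 4 has {1,2,3,6}; col 3 has {2,4,6}; box has {6} → only 5 remains.
r5c5 = 5: row 5 has {2,3,4}; col 5 has {1,3,4,6}; box has {3,4} → only 5 remains.
r6c4 = 1: row 6 has {4,6}; col 4 has {2,3,5}; box has {3,4,5} → only 1 remains.
r6c5 = 2: row 6 has {1,4,6}; col 5 has {1,3,4,5,6}; box has {1,3,4,5} → only 2 remains.
r1c3 = 3: row 1 has {1,2,4,6}; col 3 has {2,4,5,6}; box has {1,2,4,6} → only 3 remains.
r3c3 = 1: row 3 has {5,6}; col 3 has {2,3,4,5,6}; box has {5,6} → only 1 remains.
r3c4 = 4: row 3 has {1,5,6}; col 4 has {1,2,3,5}; box has {1,2,3,5,6} → only 4 remains.
r4c1 = 4: row 4 has {1,2,3,5,6}; col 1 has {2,6}; box has {1,5,6} → only 4 remains.
r5c1 = 1: row 5 has {2,3,4,5}; col 1 has {2,4,6}; box has {2,4,6} → only 1 remains.
r5c4 = 6: row 5 has {1,2,3,4,5}; col 4 has {1,2,3,4,5}; box has {1,2,3,4,5} → only 6 remains.
r1c2 = 5: row 1 has {1,2,3,4,6}; col 2 has {1,4,6}; box has {1,2,3,4,6} → only 5 remains.
r3c1 = 3: row 3 has {1,4,5,6}; col 1 has {1,2,4,6}; box has {1,4,5,6} → only 3 remains.
r3c2 = 2: row 3 has {1,3,4,5,6}; col 2 has {1,4,5,6}; box has {1,3,4,5,6} → only 2 remains.
r6c1 = 5: row 6 has {1,2,4,6}; col 1 has {1,2,3,4,6}; box has {1,2,4,6} → only 5 remains.
r6c2 = 3: row 6 has {1,2,4,5,6}; col 2 has {1,2,4,5,6}; box has {1,2,4,5,6} → only 3 remains.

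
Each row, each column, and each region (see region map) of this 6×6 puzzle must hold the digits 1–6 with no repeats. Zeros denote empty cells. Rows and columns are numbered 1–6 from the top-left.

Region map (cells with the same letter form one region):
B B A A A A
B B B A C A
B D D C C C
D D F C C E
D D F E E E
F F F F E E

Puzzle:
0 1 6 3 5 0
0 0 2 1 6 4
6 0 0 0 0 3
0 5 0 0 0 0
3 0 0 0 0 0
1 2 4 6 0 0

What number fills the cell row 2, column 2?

3

row 1, column 1 = 4 (sole candidate).
row 1, column 6 = 2 (sole candidate).
row 2, column 1 = 5 (sole candidate).
row 2, column 2 = 3: row 2 has {1,2,4,5,6}; col 2 has {1,2,5}; region has {1,2,4,5,6} → only 3 remains.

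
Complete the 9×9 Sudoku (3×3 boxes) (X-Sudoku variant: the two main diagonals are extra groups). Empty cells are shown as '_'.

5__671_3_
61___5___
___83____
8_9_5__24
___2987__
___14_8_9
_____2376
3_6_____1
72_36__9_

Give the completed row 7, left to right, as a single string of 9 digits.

984512376

r2c5 = 2: row 2 has {1,5,6}; col 5 has {3,4,5,6,7,9}; box has {1,3,5,6,7,8} → only 2 remains.
r4c4 = 7: row 4 has {2,4,5,8,9}; col 4 has {1,2,3,6,8}; box has {1,2,4,5,8,9}; main diagonal has {1,3,5,9} → only 7 remains.
r6c1 = 2: row 6 has {1,4,8,9}; col 1 has {3,5,6,7,8}; box has {8,9} → only 2 remains.
r6c6 = 6: row 6 has {1,2,4,8,9}; col 6 has {1,2,5,8}; box has {1,2,4,5,7,8,9}; main diagonal has {1,3,5,7,9} → only 6 remains.
r6c8 = 5: row 6 has {1,2,4,6,8,9}; col 8 has {2,3,7,9}; box has {2,4,7,8,9} → only 5 remains.
r8c5 = 8: row 8 has {1,3,6}; col 5 has {2,3,4,5,6,7,9}; box has {2,3,6} → only 8 remains.
r8c8 = 4: row 8 has {1,3,6,8}; col 8 has {2,3,5,7,9}; box has {1,3,6,7,9}; main diagonal has {1,3,5,6,7,9} → only 4 remains.
r9c6 = 4: row 9 has {2,3,6,7,9}; col 6 has {1,2,5,6,8}; box has {2,3,6,8} → only 4 remains.
r9c7 = 5: row 9 has {2,3,4,6,7,9}; col 7 has {3,7,8}; box has {1,3,4,6,7,9} → only 5 remains.
r9c9 = 8: row 9 has {2,3,4,5,6,7,9}; col 9 has {1,4,6,9}; box has {1,3,4,5,6,7,9}; main diagonal has {1,3,4,5,6,7,9} → only 8 remains.
r1c9 = 2: row 1 has {1,3,5,6,7}; col 9 has {1,4,6,8,9}; box has {3}; anti-diagonal has {1,7,9} → only 2 remains.
r2c8 = 8: row 2 has {1,2,5,6}; col 8 has {2,3,4,5,7,9}; box has {2,3}; anti-diagonal has {1,2,7,9} → only 8 remains.
r2c9 = 7: row 2 has {1,2,5,6,8}; col 9 has {1,2,4,6,8,9}; box has {2,3,8} → only 7 remains.
r3c3 = 2: row 3 has {3,8}; col 3 has {6,9}; box has {1,5,6}; main diagonal has {1,3,4,5,6,7,8,9} → only 2 remains.
r3c6 = 9: row 3 has {2,3,8}; col 6 has {1,2,4,5,6,8}; box has {1,2,3,5,6,7,8} → only 9 remains.
r3c9 = 5: row 3 has {2,3,8,9}; col 9 has {1,2,4,6,7,8,9}; box has {2,3,7,8} → only 5 remains.
r4c6 = 3: row 4 has {2,4,5,7,8,9}; col 6 has {1,2,4,5,6,8,9}; box has {1,2,4,5,6,7,8,9}; anti-diagonal has {1,2,7,8,9} → only 3 remains.
r5c9 = 3: row 5 has {2,7,8,9}; col 9 has {1,2,4,5,6,7,8,9}; box has {2,4,5,7,8,9} → only 3 remains.
r7c5 = 1: row 7 has {2,3,6,7}; col 5 has {2,3,4,5,6,7,8,9}; box has {2,3,4,6,8} → only 1 remains.
r8c2 = 5: row 8 has {1,3,4,6,8}; col 2 has {1,2}; box has {2,3,6,7}; anti-diagonal has {1,2,3,7,8,9} → only 5 remains.
r8c4 = 9: row 8 has {1,3,4,5,6,8}; col 4 has {1,2,3,6,7,8}; box has {1,2,3,4,6,8} → only 9 remains.
r8c6 = 7: row 8 has {1,3,4,5,6,8,9}; col 6 has {1,2,3,4,5,6,8,9}; box has {1,2,3,4,6,8,9} → only 7 remains.
r8c7 = 2: row 8 has {1,3,4,5,6,7,8,9}; col 7 has {3,5,7,8}; box has {1,3,4,5,6,7,8,9} → only 2 remains.
r9c3 = 1: row 9 has {2,3,4,5,6,7,8,9}; col 3 has {2,6,9}; box has {2,3,5,6,7} → only 1 remains.
r2c4 = 4: row 2 has {1,2,5,6,7,8}; col 4 has {1,2,3,6,7,8,9}; box has {1,2,3,5,6,7,8,9} → only 4 remains.
r2c7 = 9: row 2 has {1,2,4,5,6,7,8}; col 7 has {2,3,5,7,8}; box has {2,3,5,7,8} → only 9 remains.
r3c1 = 4: row 3 has {2,3,5,8,9}; col 1 has {2,3,5,6,7,8}; box has {1,2,5,6} → only 4 remains.
r3c2 = 7: row 3 has {2,3,4,5,8,9}; col 2 has {1,2,5}; box has {1,2,4,5,6} → only 7 remains.
r3c7 = 6: row 3 has {2,3,4,5,7,8,9}; col 7 has {2,3,5,7,8,9}; box has {2,3,5,7,8,9}; anti-diagonal has {1,2,3,5,7,8,9} → only 6 remains.
r3c8 = 1: row 3 has {2,3,4,5,6,7,8,9}; col 8 has {2,3,4,5,7,8,9}; box has {2,3,5,6,7,8,9} → only 1 remains.
r4c2 = 6: row 4 has {2,3,4,5,7,8,9}; col 2 has {1,2,5,7}; box has {2,8,9} → only 6 remains.
r4c7 = 1: row 4 has {2,3,4,5,6,7,8,9}; col 7 has {2,3,5,6,7,8,9}; box has {2,3,4,5,7,8,9} → only 1 remains.
r5c1 = 1: row 5 has {2,3,7,8,9}; col 1 has {2,3,4,5,6,7,8}; box has {2,6,8,9} → only 1 remains.
r5c2 = 4: row 5 has {1,2,3,7,8,9}; col 2 has {1,2,5,6,7}; box has {1,2,6,8,9} → only 4 remains.
r5c3 = 5: row 5 has {1,2,3,4,7,8,9}; col 3 has {1,2,6,9}; box has {1,2,4,6,8,9} → only 5 remains.
r5c8 = 6: row 5 has {1,2,3,4,5,7,8,9}; col 8 has {1,2,3,4,5,7,8,9}; box has {1,2,3,4,5,7,8,9} → only 6 remains.
r6c2 = 3: row 6 has {1,2,4,5,6,8,9}; col 2 has {1,2,4,5,6,7}; box has {1,2,4,5,6,8,9} → only 3 remains.
r6c3 = 7: row 6 has {1,2,3,4,5,6,8,9}; col 3 has {1,2,5,6,9}; box has {1,2,3,4,5,6,8,9} → only 7 remains.
r7c1 = 9: row 7 has {1,2,3,6,7}; col 1 has {1,2,3,4,5,6,7,8}; box has {1,2,3,5,6,7} → only 9 remains.
r7c2 = 8: row 7 has {1,2,3,6,7,9}; col 2 has {1,2,3,4,5,6,7}; box has {1,2,3,5,6,7,9} → only 8 remains.
r7c3 = 4: row 7 has {1,2,3,6,7,8,9}; col 3 has {1,2,5,6,7,9}; box has {1,2,3,5,6,7,8,9}; anti-diagonal has {1,2,3,5,6,7,8,9} → only 4 remains.
r7c4 = 5: row 7 has {1,2,3,4,6,7,8,9}; col 4 has {1,2,3,4,6,7,8,9}; box has {1,2,3,4,6,7,8,9} → only 5 remains.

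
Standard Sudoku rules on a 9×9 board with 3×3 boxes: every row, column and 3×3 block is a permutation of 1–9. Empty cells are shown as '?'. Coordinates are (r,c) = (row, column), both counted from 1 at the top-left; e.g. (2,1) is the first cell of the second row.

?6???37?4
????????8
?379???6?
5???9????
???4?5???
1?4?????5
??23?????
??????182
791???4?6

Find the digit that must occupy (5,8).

1

(3,9) = 1: row 3 has {3,6,7,9}; col 9 has {2,4,5,6,8}; box has {4,6,7,8} → only 1 remains.
(4,8) = 4: in row 4, 4 can only go here (every other open cell in that row sees a 4).
(8,6) = 9: in row 8, 9 can only go here (every other open cell in that row sees a 9).
(9,8) = 3: in row 9, 3 can only go here (every other open cell in that row sees a 3).
(2,7) = 3: in row 2, 3 can only go here (every other open cell in that row sees a 3).
(6,5) = 3: in row 6, 3 can only go here (every other open cell in that row sees a 3).
(2,2) = 1: in column 2, 1 can only go here (every other open cell in that column sees a 1).
(5,8) = 1: in column 8, 1 can only go here (every other open cell in that column sees a 1).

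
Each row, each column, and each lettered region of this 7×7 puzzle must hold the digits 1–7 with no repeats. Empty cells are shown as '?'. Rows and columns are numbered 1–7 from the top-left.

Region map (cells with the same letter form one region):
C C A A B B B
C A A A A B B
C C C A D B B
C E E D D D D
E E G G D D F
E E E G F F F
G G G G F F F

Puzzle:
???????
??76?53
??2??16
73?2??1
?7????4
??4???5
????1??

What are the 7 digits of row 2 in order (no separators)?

row 3, column 5 = 7: in row 3, 7 can only go here (every other open cell in that row sees a 7).
row 5, column 1 = 2: in row 5, 2 can only go here (every other open cell in that row sees a 2).
row 4, column 3 = 5: in region E, 5 can only go here (every other open cell in that region sees a 5).
row 5, column 5 = 5: in column 5, 5 can only go here (every other open cell in that column sees a 5).
row 6, column 5 = 3: in column 5, 3 can only go here (every other open cell in that column sees a 3).
row 6, column 6 = 2: in row 6, 2 can only go here (every other open cell in that row sees a 2).
row 7, column 7 = 7: row 7 has {1}; col 7 has {1,3,4,5,6}; region has {1,2,3,4,5} → only 7 remains.
row 1, column 7 = 2: row 1 has {}; col 7 has {1,3,4,5,6,7}; region has {1,3,5,6} → only 2 remains.
row 7, column 6 = 6: row 7 has {1,7}; col 6 has {1,2,5}; region has {1,2,3,4,5,7} → only 6 remains.
row 1, column 5 = 4: row 1 has {2}; col 5 has {1,3,5,7}; region has {1,2,3,5,6} → only 4 remains.
row 1, column 6 = 7: row 1 has {2,4}; col 6 has {1,2,5,6}; region has {1,2,3,4,5,6} → only 7 remains.
row 2, column 5 = 2: row 2 has {3,5,6,7}; col 5 has {1,3,4,5,7}; region has {6,7} → only 2 remains.
row 4, column 5 = 6: row 4 has {1,2,3,5,7}; col 5 has {1,2,3,4,5,7}; region has {1,2,5,7} → only 6 remains.
row 4, column 6 = 4: row 4 has {1,2,3,5,6,7}; col 6 has {1,2,5,6,7}; region has {1,2,5,6,7} → only 4 remains.
row 5, column 6 = 3: row 5 has {2,4,5,7}; col 6 has {1,2,4,5,6,7}; region has {1,2,4,5,6,7} → only 3 remains.
row 7, column 3 = 3: row 7 has {1,6,7}; col 3 has {2,4,5,7}; region has {} → only 3 remains.
row 1, column 3 = 1: row 1 has {2,4,7}; col 3 has {2,3,4,5,7}; region has {2,6,7} → only 1 remains.
row 2, column 2 = 4: row 2 has {2,3,5,6,7}; col 2 has {3,7}; region has {1,2,6,7} → only 4 remains.
row 3, column 2 = 5: row 3 has {1,2,6,7}; col 2 has {3,4,7}; region has {2,7} → only 5 remains.
row 3, column 4 = 3: row 3 has {1,2,5,6,7}; col 4 has {2,6}; region has {1,2,4,6,7} → only 3 remains.
row 5, column 3 = 6: row 5 has {2,3,4,5,7}; col 3 has {1,2,3,4,5,7}; region has {3} → only 6 remains.
row 5, column 4 = 1: row 5 has {2,3,4,5,6,7}; col 4 has {2,3,6}; region has {3,6} → only 1 remains.
row 6, column 4 = 7: row 6 has {2,3,4,5}; col 4 has {1,2,3,6}; region has {1,3,6} → only 7 remains.
row 7, column 2 = 2: row 7 has {1,3,6,7}; col 2 has {3,4,5,7}; region has {1,3,6,7} → only 2 remains.
row 1, column 2 = 6: row 1 has {1,2,4,7}; col 2 has {2,3,4,5,7}; region has {2,5,7} → only 6 remains.
row 1, column 4 = 5: row 1 has {1,2,4,6,7}; col 4 has {1,2,3,6,7}; region has {1,2,3,4,6,7} → only 5 remains.
row 2, column 1 = 1: row 2 has {2,3,4,5,6,7}; col 1 has {2,7}; region has {2,5,6,7} → only 1 remains.

1476253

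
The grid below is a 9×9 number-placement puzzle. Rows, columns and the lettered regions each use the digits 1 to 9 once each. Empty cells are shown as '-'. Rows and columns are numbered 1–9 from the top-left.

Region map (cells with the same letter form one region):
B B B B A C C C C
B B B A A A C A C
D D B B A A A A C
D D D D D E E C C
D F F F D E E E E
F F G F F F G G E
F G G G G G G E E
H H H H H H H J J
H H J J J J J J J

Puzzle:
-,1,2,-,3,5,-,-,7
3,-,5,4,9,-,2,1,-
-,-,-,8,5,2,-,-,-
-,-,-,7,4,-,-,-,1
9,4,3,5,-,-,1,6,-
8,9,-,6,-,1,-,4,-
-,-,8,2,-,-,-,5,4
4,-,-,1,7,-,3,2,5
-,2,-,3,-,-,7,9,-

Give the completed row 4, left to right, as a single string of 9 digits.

row 1, column 1 = 6: row 1 has {1,2,3,5,7}; col 1 has {3,4,8,9}; region has {1,2,3,5,8} → only 6 remains.
row 1, column 4 = 9: row 1 has {1,2,3,5,6,7}; col 4 has {1,2,3,4,5,6,7,8}; region has {1,2,3,5,6,8} → only 9 remains.
row 1, column 8 = 8: row 1 has {1,2,3,5,6,7,9}; col 8 has {1,2,4,5,6,9}; region has {1,2,5,7} → only 8 remains.
row 2, column 2 = 7: row 2 has {1,2,3,4,5,9}; col 2 has {1,2,4,9}; region has {1,2,3,5,6,8,9} → only 7 remains.
row 2, column 9 = 6: row 2 has {1,2,3,4,5,7,9}; col 9 has {1,4,5,7}; region has {1,2,5,7,8} → only 6 remains.
row 3, column 1 = 1: row 3 has {2,5,8}; col 1 has {3,4,6,8,9}; region has {4,7,9} → only 1 remains.
row 3, column 3 = 4: row 3 has {1,2,5,8}; col 3 has {2,3,5,8}; region has {1,2,3,5,6,7,8,9} → only 4 remains.
row 3, column 7 = 6: row 3 has {1,2,4,5,8}; col 7 has {1,2,3,7}; region has {1,2,3,4,5,9} → only 6 remains.
row 3, column 8 = 7: row 3 has {1,2,4,5,6,8}; col 8 has {1,2,4,5,6,8,9}; region has {1,2,3,4,5,6,9} → only 7 remains.
row 4, column 3 = 6: row 4 has {1,4,7}; col 3 has {2,3,4,5,8}; region has {1,4,7,9} → only 6 remains.
row 4, column 8 = 3: row 4 has {1,4,6,7}; col 8 has {1,2,4,5,6,7,8,9}; region has {1,2,5,6,7,8} → only 3 remains.
row 6, column 3 = 7: row 6 has {1,4,6,8,9}; col 3 has {2,3,4,5,6,8}; region has {2,4,8} → only 7 remains.
row 6, column 5 = 2: row 6 has {1,4,6,7,8,9}; col 5 has {3,4,5,7,9}; region has {1,3,4,5,6,8,9} → only 2 remains.
row 6, column 7 = 5: row 6 has {1,2,4,6,7,8,9}; col 7 has {1,2,3,6,7}; region has {2,4,7,8} → only 5 remains.
row 6, column 9 = 3: row 6 has {1,2,4,5,6,7,8,9}; col 9 has {1,4,5,6,7}; region has {1,4,5,6} → only 3 remains.
row 7, column 1 = 7: row 7 has {2,4,5,8}; col 1 has {1,3,4,6,8,9}; region has {1,2,3,4,5,6,8,9} → only 7 remains.
row 7, column 7 = 9: row 7 has {2,4,5,7,8}; col 7 has {1,2,3,5,6,7}; region has {2,4,5,7,8} → only 9 remains.
row 8, column 3 = 9: row 8 has {1,2,3,4,5,7}; col 3 has {2,3,4,5,6,7,8}; region has {1,2,3,4,7} → only 9 remains.
row 9, column 1 = 5: row 9 has {2,3,7,9}; col 1 has {1,3,4,6,7,8,9}; region has {1,2,3,4,7,9} → only 5 remains.
row 9, column 3 = 1: row 9 has {2,3,5,7,9}; col 3 has {2,3,4,5,6,7,8,9}; region has {2,3,5,7,9} → only 1 remains.
row 9, column 9 = 8: row 9 has {1,2,3,5,7,9}; col 9 has {1,3,4,5,6,7}; region has {1,2,3,5,7,9} → only 8 remains.
row 1, column 7 = 4: row 1 has {1,2,3,5,6,7,8,9}; col 7 has {1,2,3,5,6,7,9}; region has {1,2,3,5,6,7,8} → only 4 remains.
row 2, column 6 = 8: row 2 has {1,2,3,4,5,6,7,9}; col 6 has {1,2,5}; region has {1,2,3,4,5,6,7,9} → only 8 remains.
row 3, column 2 = 3: row 3 has {1,2,4,5,6,7,8}; col 2 has {1,2,4,7,9}; region has {1,4,6,7,9} → only 3 remains.
row 3, column 9 = 9: row 3 has {1,2,3,4,5,6,7,8}; col 9 has {1,3,4,5,6,7,8}; region has {1,2,3,4,5,6,7,8} → only 9 remains.
row 4, column 1 = 2: row 4 has {1,3,4,6,7}; col 1 has {1,3,4,5,6,7,8,9}; region has {1,3,4,6,7,9} → only 2 remains.
row 4, column 6 = 9: row 4 has {1,2,3,4,6,7}; col 6 has {1,2,5,8}; region has {1,3,4,5,6} → only 9 remains.
row 4, column 7 = 8: row 4 has {1,2,3,4,6,7,9}; col 7 has {1,2,3,4,5,6,7,9}; region has {1,3,4,5,6,9} → only 8 remains.
row 5, column 5 = 8: row 5 has {1,3,4,5,6,9}; col 5 has {2,3,4,5,7,9}; region has {1,2,3,4,6,7,9} → only 8 remains.
row 5, column 6 = 7: row 5 has {1,3,4,5,6,8,9}; col 6 has {1,2,5,8,9}; region has {1,3,4,5,6,8,9} → only 7 remains.
row 5, column 9 = 2: row 5 has {1,3,4,5,6,7,8,9}; col 9 has {1,3,4,5,6,7,8,9}; region has {1,3,4,5,6,7,8,9} → only 2 remains.
row 7, column 2 = 6: row 7 has {2,4,5,7,8,9}; col 2 has {1,2,3,4,7,9}; region has {2,4,5,7,8,9} → only 6 remains.
row 7, column 5 = 1: row 7 has {2,4,5,6,7,8,9}; col 5 has {2,3,4,5,7,8,9}; region has {2,4,5,6,7,8,9} → only 1 remains.
row 7, column 6 = 3: row 7 has {1,2,4,5,6,7,8,9}; col 6 has {1,2,5,7,8,9}; region has {1,2,4,5,6,7,8,9} → only 3 remains.
row 8, column 2 = 8: row 8 has {1,2,3,4,5,7,9}; col 2 has {1,2,3,4,6,7,9}; region has {1,2,3,4,5,7,9} → only 8 remains.
row 8, column 6 = 6: row 8 has {1,2,3,4,5,7,8,9}; col 6 has {1,2,3,5,7,8,9}; region has {1,2,3,4,5,7,8,9} → only 6 remains.
row 9, column 5 = 6: row 9 has {1,2,3,5,7,8,9}; col 5 has {1,2,3,4,5,7,8,9}; region has {1,2,3,5,7,8,9} → only 6 remains.
row 9, column 6 = 4: row 9 has {1,2,3,5,6,7,8,9}; col 6 has {1,2,3,5,6,7,8,9}; region has {1,2,3,5,6,7,8,9} → only 4 remains.
row 4, column 2 = 5: row 4 has {1,2,3,4,6,7,8,9}; col 2 has {1,2,3,4,6,7,8,9}; region has {1,2,3,4,6,7,8,9} → only 5 remains.

256749831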